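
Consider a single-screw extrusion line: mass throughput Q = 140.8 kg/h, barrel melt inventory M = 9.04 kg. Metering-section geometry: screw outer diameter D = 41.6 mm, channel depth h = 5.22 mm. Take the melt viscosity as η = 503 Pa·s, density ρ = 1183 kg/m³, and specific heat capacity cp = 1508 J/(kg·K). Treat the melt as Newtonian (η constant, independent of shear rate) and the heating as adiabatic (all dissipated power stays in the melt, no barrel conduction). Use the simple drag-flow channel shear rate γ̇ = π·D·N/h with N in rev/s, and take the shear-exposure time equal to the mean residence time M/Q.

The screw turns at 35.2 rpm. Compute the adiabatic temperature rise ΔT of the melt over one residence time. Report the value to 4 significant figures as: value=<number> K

value=14.06 K

Convert throughput: Q = 140.8 kg/h = 140.8/3600 = 0.0391111 kg/s
t_res = M / Q_s = 9.04 / 0.0391111 = 231.136 s
Geometry in metres: D = 41.6 mm → 0.0416 m, h = 5.22 mm → 0.00522 m; screw speed N = 35.2 rpm = 0.586667 rev/s
Shear rate: γ̇ = πDN/h = π·0.0416·0.586667/0.00522 = 14.688 s⁻¹
ΔT = η·γ̇²·t_res / (ρ·cp) = 503 · (14.688)² · 231.136 / (1183 · 1508) = 14.0598 K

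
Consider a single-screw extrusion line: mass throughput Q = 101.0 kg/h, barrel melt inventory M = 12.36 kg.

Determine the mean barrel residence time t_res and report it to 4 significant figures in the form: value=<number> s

Throughput in SI: Q_s = 101.0 kg/h ÷ 3600 s/h = 0.0280556 kg/s
t_res = M / Q_s = 12.36 ÷ 0.0280556 = 440.554 s

value=440.6 s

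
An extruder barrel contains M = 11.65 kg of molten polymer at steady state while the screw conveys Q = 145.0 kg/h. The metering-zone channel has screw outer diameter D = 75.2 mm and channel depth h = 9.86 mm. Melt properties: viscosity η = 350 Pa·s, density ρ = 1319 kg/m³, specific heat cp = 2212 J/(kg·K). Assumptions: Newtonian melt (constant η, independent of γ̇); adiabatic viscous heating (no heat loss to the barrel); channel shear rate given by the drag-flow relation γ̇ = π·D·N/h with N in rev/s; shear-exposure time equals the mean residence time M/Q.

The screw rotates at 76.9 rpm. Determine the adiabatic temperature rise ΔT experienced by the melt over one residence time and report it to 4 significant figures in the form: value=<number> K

value=32.72 K

Q_s = Q / 3600 = 145.0 / 3600 = 0.0402778 kg/s
t_res = M / Q_s = 11.65 ÷ 0.0402778 = 289.241 s
Convert to SI: D = 0.0752 m, h = 0.00986 m, N = 76.9/60 = 1.28167 rev/s
γ̇ = π·D·N / h = π · 0.0752 · 1.28167 / 0.00986 = 30.709 s⁻¹
Adiabatic rise: ΔT = η γ̇² t_res / (ρ cp) = 350·(30.709)²·289.241 / (1319·2212) = 32.7213 K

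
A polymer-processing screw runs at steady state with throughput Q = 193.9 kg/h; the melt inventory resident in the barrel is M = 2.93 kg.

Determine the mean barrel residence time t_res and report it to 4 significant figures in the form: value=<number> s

Q_s = Q / 3600 = 193.9 / 3600 = 0.0538611 kg/s
t_res = M / Q_s = 2.93 ÷ 0.0538611 = 54.3992 s

value=54.40 s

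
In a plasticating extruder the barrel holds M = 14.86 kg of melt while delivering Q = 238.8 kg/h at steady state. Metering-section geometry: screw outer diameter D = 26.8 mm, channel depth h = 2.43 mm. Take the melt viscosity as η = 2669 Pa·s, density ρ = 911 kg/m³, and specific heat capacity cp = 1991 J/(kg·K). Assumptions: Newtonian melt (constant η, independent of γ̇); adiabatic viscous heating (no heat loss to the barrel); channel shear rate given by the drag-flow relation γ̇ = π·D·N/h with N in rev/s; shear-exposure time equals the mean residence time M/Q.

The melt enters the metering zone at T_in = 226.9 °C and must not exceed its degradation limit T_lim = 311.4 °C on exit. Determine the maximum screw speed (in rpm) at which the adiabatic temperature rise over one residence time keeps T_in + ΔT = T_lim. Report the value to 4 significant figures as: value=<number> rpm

value=27.73 rpm

Convert throughput: Q = 238.8 kg/h = 238.8/3600 = 0.0663333 kg/s
t_res = M / Q_s = 14.86 ÷ 0.0663333 = 224.02 s
Geometry in SI: D = 26.8 mm → 0.0268 m, h = 2.43 mm → 0.00243 m
ΔT_a = T_lim − T_in = 311.4 − 226.9 = 84.5 K
γ̇_max² = ΔT_a·ρ·cp/(η·t_res) = 84.5·911·1991/(2669·224.02) = 256.337 s⁻²
γ̇_max = sqrt(256.337) = 16.0105 s⁻¹
N_max = γ̇_max·h / (π·D) = 16.0105 · 0.00243 / (π · 0.0268) = 0.46209 rev/s = 27.7254 rpm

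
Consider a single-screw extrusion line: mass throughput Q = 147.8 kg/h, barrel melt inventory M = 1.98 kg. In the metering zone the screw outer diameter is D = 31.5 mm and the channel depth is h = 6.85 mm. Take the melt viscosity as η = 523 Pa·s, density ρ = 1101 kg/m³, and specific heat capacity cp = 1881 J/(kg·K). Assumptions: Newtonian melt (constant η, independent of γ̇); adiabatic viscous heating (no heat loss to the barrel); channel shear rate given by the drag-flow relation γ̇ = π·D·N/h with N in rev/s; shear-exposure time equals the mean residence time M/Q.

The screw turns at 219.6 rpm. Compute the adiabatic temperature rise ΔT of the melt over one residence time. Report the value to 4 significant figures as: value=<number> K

value=34.05 K

Q_s = Q / 3600 = 147.8 / 3600 = 0.0410556 kg/s
Mean residence time: t_res = M/Q_s = 1.98 kg / 0.0410556 kg/s = 48.2273 s
Geometry in metres: D = 31.5 mm → 0.0315 m, h = 6.85 mm → 0.00685 m; screw speed N = 219.6 rpm = 3.66 rev/s
γ̇ = π D N / h = (π)(0.0315)(3.66) / 0.00685 = 52.8751 s⁻¹
ΔT = η·γ̇²·t_res / (ρ·cp) = 523 · (52.8751)² · 48.2273 / (1101 · 1881) = 34.0503 K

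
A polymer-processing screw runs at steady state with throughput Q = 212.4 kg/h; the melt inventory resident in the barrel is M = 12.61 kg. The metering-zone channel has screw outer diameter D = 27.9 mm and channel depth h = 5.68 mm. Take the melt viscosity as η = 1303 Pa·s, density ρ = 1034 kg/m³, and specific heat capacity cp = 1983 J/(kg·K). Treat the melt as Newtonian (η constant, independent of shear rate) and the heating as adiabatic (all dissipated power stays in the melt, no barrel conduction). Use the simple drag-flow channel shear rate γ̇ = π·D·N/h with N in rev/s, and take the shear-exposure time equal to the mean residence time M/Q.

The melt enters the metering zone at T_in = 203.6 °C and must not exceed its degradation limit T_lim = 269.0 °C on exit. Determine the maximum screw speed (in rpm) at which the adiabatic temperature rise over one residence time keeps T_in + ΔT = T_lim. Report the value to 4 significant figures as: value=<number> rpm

value=85.32 rpm

Q_s = Q / 3600 = 212.4 / 3600 = 0.059 kg/s
t_res = M / Q_s = 12.61 / 0.059 = 213.729 s
Convert to metres: D = 0.0279 m, h = 0.00568 m
ΔT_a = T_lim − T_in = 269.0 °C − 203.6 °C = 65.4 K
γ̇_max² = ΔT_a·ρ·cp/(η·t_res) = 65.4·1034·1983/(1303·213.729) = 481.519 s⁻²
γ̇_max = sqrt(481.519) = 21.9435 s⁻¹
N_max = γ̇_max·h / (π·D) = 21.9435 · 0.00568 / (π · 0.0279) = 1.422 rev/s = 85.3203 rpm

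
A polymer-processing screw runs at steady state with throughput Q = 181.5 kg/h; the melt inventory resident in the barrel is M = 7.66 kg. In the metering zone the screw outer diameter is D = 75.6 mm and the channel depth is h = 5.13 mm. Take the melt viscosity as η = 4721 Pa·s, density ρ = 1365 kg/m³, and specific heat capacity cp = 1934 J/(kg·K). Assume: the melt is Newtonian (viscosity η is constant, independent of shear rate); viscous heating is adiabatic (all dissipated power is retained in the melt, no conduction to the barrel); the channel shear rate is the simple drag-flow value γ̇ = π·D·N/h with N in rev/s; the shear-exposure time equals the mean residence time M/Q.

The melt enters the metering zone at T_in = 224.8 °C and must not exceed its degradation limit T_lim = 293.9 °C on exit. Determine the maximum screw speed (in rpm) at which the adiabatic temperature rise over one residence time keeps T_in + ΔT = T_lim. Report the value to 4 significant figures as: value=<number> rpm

Q_s = Q / 3600 = 181.5 / 3600 = 0.0504167 kg/s
t_res = M / Q_s = 7.66 ÷ 0.0504167 = 151.934 s
Geometry in SI: D = 75.6 mm → 0.0756 m, h = 5.13 mm → 0.00513 m
ΔT_a = T_lim − T_in = 293.9 °C − 224.8 °C = 69.1 K
Invert ΔT = ηγ̇²t_res/(ρcp) for γ̇: γ̇_max² = ΔT_a ρ cp / (η t_res) = 69.1·1365·1934 / (4721·151.934) = 254.319 s⁻²
γ̇_max = √254.319 = 15.9474 s⁻¹
N_max = γ̇_max h / (πD) = 15.9474·0.00513/(π·0.0756) = 0.344457 rev/s → ×60 = 20.6674 rpm

value=20.67 rpm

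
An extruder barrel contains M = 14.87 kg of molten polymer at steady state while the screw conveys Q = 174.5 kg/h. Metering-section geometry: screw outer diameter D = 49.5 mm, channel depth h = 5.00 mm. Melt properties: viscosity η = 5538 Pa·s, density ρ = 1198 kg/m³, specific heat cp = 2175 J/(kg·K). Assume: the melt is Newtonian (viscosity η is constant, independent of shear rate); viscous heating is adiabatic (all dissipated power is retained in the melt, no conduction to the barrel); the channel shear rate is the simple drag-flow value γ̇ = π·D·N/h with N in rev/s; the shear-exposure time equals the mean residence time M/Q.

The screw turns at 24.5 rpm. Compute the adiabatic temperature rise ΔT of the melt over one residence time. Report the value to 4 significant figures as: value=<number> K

value=105.2 K

Throughput in SI: Q_s = 174.5 kg/h ÷ 3600 s/h = 0.0484722 kg/s
t_res = M / Q_s = 14.87 / 0.0484722 = 306.774 s
D = 49.5 mm = 0.0495 m;  h = 5.00 mm = 0.005 m;  N = 24.5 rpm / 60 = 0.408333 rev/s
γ̇ = π·D·N / h = π · 0.0495 · 0.408333 / 0.005 = 12.6999 s⁻¹
ΔT = η·γ̇²·t_res/(ρ·cp) = [5538 × 12.6999² × 306.774] / [1198 × 2175] = 105.161 K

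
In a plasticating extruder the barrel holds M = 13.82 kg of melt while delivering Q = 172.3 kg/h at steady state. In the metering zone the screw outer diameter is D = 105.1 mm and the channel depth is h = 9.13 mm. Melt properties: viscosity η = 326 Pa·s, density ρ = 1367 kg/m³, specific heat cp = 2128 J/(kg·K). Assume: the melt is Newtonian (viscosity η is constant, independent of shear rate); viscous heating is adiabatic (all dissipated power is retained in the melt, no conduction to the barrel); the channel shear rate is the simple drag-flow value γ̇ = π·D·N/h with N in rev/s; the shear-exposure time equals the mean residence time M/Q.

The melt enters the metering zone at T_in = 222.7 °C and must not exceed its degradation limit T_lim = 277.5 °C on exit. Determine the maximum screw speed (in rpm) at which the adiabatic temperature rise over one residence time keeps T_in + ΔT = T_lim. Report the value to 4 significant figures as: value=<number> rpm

value=68.27 rpm

Throughput in SI: Q_s = 172.3 kg/h ÷ 3600 s/h = 0.0478611 kg/s
Mean residence time: t_res = M/Q_s = 13.82 kg / 0.0478611 kg/s = 288.752 s
Convert to metres: D = 0.1051 m, h = 0.00913 m
Allowable rise: ΔT_a = T_lim − T_in = 277.5 − 222.7 = 54.8 K
γ̇_max² = ΔT_a·ρ·cp/(η·t_res) = 54.8·1367·2128/(326·288.752) = 1693.47 s⁻²
γ̇_max = sqrt(1693.47) = 41.1518 s⁻¹
N_max = γ̇_max h / (πD) = 41.1518·0.00913/(π·0.1051) = 1.13791 rev/s → ×60 = 68.2745 rpm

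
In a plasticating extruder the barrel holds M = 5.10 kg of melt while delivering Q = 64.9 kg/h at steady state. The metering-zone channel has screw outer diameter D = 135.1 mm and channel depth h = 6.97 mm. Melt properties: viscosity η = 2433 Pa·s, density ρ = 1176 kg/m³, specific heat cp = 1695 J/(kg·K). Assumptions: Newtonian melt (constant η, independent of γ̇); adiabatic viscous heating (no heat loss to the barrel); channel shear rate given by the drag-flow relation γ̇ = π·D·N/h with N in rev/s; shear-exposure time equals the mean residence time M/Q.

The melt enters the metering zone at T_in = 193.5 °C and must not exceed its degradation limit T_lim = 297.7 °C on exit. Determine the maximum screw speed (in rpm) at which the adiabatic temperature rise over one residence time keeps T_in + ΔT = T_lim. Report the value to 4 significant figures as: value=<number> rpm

Throughput in SI: Q_s = 64.9 kg/h ÷ 3600 s/h = 0.0180278 kg/s
t_res = M / Q_s = 5.10 ÷ 0.0180278 = 282.897 s
Convert to metres: D = 0.1351 m, h = 0.00697 m
Allowable rise: ΔT_a = T_lim − T_in = 297.7 − 193.5 = 104.2 K
γ̇_max² = ΔT_a·ρ·cp/(η·t_res) = 104.2·1176·1695/(2433·282.897) = 301.769 s⁻²
Take the square root: γ̇_max = √(301.769) = 17.3715 s⁻¹
N_max = γ̇_max h / (πD) = 17.3715·0.00697/(π·0.1351) = 0.285276 rev/s → ×60 = 17.1165 rpm

value=17.12 rpm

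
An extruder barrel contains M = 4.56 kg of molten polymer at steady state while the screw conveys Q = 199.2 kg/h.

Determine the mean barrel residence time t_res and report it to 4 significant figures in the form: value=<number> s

Convert throughput: Q = 199.2 kg/h = 199.2/3600 = 0.0553333 kg/s
t_res = M / Q_s = 4.56 ÷ 0.0553333 = 82.4096 s

value=82.41 s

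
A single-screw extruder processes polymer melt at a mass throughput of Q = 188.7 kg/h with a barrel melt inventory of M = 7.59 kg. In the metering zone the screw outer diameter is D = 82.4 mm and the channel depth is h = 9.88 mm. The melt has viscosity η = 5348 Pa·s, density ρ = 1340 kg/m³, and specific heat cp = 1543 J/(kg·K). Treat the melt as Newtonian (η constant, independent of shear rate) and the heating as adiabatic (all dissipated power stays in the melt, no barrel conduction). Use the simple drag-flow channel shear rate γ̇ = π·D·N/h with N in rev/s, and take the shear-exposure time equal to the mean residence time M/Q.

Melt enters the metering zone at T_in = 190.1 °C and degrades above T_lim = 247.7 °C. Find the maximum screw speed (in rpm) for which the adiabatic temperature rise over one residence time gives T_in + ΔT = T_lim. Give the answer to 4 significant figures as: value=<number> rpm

Throughput in SI: Q_s = 188.7 kg/h ÷ 3600 s/h = 0.0524167 kg/s
t_res = M / Q_s = 7.59 ÷ 0.0524167 = 144.801 s
D = 82.4 mm = 0.0824 m;  h = 9.88 mm = 0.00988 m
ΔT_a = T_lim − T_in = 247.7 − 190.1 = 57.6 K
Invert ΔT = ηγ̇²t_res/(ρcp) for γ̇: γ̇_max² = ΔT_a ρ cp / (η t_res) = 57.6·1340·1543 / (5348·144.801) = 153.79 s⁻²
Take the square root: γ̇_max = √(153.79) = 12.4012 s⁻¹
Solve γ̇ = πDN/h for N: N_max = γ̇_max·h/(π·D) = 12.4012 × 0.00988 / (π × 0.0824) = 0.473309 rev/s = 28.3985 rpm

value=28.40 rpm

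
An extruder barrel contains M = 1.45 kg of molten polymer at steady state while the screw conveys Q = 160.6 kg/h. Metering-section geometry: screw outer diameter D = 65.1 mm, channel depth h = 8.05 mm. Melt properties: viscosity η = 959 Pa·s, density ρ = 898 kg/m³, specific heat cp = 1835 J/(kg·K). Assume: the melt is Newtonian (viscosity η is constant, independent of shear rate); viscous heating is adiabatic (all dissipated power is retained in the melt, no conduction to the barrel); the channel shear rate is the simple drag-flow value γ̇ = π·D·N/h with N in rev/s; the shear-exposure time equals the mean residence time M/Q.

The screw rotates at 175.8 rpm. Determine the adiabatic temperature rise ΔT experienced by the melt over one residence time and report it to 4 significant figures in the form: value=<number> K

Convert throughput: Q = 160.6 kg/h = 160.6/3600 = 0.0446111 kg/s
t_res = M / Q_s = 1.45 / 0.0446111 = 32.5031 s
Convert to SI: D = 0.0651 m, h = 0.00805 m, N = 175.8/60 = 2.93 rev/s
γ̇ = π D N / h = (π)(0.0651)(2.93) / 0.00805 = 74.4394 s⁻¹
ΔT = η·γ̇²·t_res/(ρ·cp) = [959 × 74.4394² × 32.5031] / [898 × 1835] = 104.818 K

value=104.8 K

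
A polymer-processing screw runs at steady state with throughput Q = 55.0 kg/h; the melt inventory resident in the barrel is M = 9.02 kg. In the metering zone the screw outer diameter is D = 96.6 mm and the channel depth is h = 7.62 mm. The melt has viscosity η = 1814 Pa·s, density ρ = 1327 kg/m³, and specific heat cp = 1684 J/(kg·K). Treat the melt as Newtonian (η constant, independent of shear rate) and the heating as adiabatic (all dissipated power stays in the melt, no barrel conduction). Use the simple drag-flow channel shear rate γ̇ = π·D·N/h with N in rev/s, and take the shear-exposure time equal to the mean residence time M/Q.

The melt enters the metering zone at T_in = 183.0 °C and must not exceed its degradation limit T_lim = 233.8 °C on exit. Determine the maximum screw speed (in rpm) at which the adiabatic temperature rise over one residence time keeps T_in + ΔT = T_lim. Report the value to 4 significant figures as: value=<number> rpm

value=15.51 rpm

Throughput in SI: Q_s = 55.0 kg/h ÷ 3600 s/h = 0.0152778 kg/s
t_res = M / Q_s = 9.02 / 0.0152778 = 590.4 s
Convert to metres: D = 0.0966 m, h = 0.00762 m
ΔT_a = T_lim − T_in = 233.8 °C − 183.0 °C = 50.8 K
Invert ΔT = ηγ̇²t_res/(ρcp) for γ̇: γ̇_max² = ΔT_a ρ cp / (η t_res) = 50.8·1327·1684 / (1814·590.4) = 105.997 s⁻²
γ̇_max = sqrt(105.997) = 10.2955 s⁻¹
Solve γ̇ = πDN/h for N: N_max = γ̇_max·h/(π·D) = 10.2955 × 0.00762 / (π × 0.0966) = 0.258508 rev/s = 15.5105 rpm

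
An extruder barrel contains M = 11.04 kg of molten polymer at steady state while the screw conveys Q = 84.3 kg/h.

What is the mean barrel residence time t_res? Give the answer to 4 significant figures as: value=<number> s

Convert throughput: Q = 84.3 kg/h = 84.3/3600 = 0.0234167 kg/s
Mean residence time: t_res = M/Q_s = 11.04 kg / 0.0234167 kg/s = 471.459 s

value=471.5 s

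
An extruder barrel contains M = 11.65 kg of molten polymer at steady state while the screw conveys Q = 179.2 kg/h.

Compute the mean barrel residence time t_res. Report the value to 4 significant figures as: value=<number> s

Throughput in SI: Q_s = 179.2 kg/h ÷ 3600 s/h = 0.0497778 kg/s
t_res = M / Q_s = 11.65 / 0.0497778 = 234.04 s

value=234.0 s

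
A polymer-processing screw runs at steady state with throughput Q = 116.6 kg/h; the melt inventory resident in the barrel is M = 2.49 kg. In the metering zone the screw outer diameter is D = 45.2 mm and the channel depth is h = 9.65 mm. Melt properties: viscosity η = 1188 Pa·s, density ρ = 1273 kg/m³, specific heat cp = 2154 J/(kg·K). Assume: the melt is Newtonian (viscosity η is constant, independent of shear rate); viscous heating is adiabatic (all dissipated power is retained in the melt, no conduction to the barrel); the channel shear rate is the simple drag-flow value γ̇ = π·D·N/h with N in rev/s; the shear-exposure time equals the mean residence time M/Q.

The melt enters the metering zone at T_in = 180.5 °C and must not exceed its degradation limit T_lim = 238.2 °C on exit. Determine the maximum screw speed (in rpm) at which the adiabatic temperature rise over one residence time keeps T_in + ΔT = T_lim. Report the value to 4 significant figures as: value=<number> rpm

Q_s = Q / 3600 = 116.6 / 3600 = 0.0323889 kg/s
t_res = M / Q_s = 2.49 ÷ 0.0323889 = 76.8782 s
D = 45.2 mm = 0.0452 m;  h = 9.65 mm = 0.00965 m
Allowable rise: ΔT_a = T_lim − T_in = 238.2 − 180.5 = 57.7 K
γ̇_max² = ΔT_a·ρ·cp/(η·t_res) = 57.7·1273·2154/(1188·76.8782) = 1732.33 s⁻²
Take the square root: γ̇_max = √(1732.33) = 41.6212 s⁻¹
N_max = γ̇_max·h / (π·D) = 41.6212 · 0.00965 / (π · 0.0452) = 2.82849 rev/s = 169.709 rpm

value=169.7 rpm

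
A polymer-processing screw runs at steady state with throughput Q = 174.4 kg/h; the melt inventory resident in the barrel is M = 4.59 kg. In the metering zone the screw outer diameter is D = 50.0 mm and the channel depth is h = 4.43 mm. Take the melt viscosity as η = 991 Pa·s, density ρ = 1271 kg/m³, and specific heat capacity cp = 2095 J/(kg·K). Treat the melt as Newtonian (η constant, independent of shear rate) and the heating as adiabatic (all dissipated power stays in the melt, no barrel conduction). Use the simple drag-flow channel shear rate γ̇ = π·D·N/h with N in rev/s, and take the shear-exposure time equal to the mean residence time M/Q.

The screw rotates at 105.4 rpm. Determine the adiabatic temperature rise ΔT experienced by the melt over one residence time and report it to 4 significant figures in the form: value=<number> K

value=136.8 K

Q_s = Q / 3600 = 174.4 / 3600 = 0.0484444 kg/s
t_res = M / Q_s = 4.59 ÷ 0.0484444 = 94.7477 s
D = 50.0 mm = 0.05 m;  h = 4.43 mm = 0.00443 m;  N = 105.4 rpm / 60 = 1.75667 rev/s
γ̇ = π·D·N / h = π · 0.05 · 1.75667 / 0.00443 = 62.2882 s⁻¹
ΔT = η·γ̇²·t_res / (ρ·cp) = 991 · (62.2882)² · 94.7477 / (1271 · 2095) = 136.812 K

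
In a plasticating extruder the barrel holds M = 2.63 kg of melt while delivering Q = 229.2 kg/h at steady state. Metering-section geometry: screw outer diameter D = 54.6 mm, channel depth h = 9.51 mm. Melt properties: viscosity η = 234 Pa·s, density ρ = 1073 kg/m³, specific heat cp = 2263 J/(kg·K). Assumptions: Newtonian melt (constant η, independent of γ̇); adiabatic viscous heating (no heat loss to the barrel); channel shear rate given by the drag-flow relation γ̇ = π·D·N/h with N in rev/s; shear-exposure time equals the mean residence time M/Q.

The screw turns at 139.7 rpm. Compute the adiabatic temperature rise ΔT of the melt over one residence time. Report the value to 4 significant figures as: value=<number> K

Convert throughput: Q = 229.2 kg/h = 229.2/3600 = 0.0636667 kg/s
Mean residence time: t_res = M/Q_s = 2.63 kg / 0.0636667 kg/s = 41.3089 s
D = 54.6 mm = 0.0546 m;  h = 9.51 mm = 0.00951 m;  N = 139.7 rpm / 60 = 2.32833 rev/s
γ̇ = π D N / h = (π)(0.0546)(2.32833) / 0.00951 = 41.9959 s⁻¹
ΔT = η·γ̇²·t_res/(ρ·cp) = [234 × 41.9959² × 41.3089] / [1073 × 2263] = 7.02085 K

value=7.021 K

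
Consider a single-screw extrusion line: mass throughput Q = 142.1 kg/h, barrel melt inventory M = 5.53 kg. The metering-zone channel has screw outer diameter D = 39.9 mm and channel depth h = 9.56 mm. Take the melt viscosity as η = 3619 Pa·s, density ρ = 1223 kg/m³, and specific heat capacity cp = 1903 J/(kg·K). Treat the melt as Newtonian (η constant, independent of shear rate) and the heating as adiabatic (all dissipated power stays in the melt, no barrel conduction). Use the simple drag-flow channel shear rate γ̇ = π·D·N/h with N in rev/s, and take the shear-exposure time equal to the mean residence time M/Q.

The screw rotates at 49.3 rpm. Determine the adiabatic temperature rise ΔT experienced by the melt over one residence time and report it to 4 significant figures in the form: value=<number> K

value=25.29 K

Q_s = Q / 3600 = 142.1 / 3600 = 0.0394722 kg/s
Mean residence time: t_res = M/Q_s = 5.53 kg / 0.0394722 kg/s = 140.099 s
Geometry in metres: D = 39.9 mm → 0.0399 m, h = 9.56 mm → 0.00956 m; screw speed N = 49.3 rpm = 0.821667 rev/s
γ̇ = π D N / h = (π)(0.0399)(0.821667) / 0.00956 = 10.7736 s⁻¹
ΔT = η·γ̇²·t_res/(ρ·cp) = [3619 × 10.7736² × 140.099] / [1223 × 1903] = 25.2859 K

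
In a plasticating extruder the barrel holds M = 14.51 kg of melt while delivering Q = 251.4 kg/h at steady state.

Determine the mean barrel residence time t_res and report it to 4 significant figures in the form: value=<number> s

Throughput in SI: Q_s = 251.4 kg/h ÷ 3600 s/h = 0.0698333 kg/s
t_res = M / Q_s = 14.51 / 0.0698333 = 207.78 s

value=207.8 s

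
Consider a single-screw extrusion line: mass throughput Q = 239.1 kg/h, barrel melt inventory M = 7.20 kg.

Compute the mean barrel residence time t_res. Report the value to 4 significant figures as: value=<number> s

Convert throughput: Q = 239.1 kg/h = 239.1/3600 = 0.0664167 kg/s
t_res = M / Q_s = 7.20 / 0.0664167 = 108.407 s

value=108.4 s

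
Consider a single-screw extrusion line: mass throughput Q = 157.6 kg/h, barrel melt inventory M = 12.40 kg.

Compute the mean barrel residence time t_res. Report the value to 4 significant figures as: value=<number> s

Throughput in SI: Q_s = 157.6 kg/h ÷ 3600 s/h = 0.0437778 kg/s
Mean residence time: t_res = M/Q_s = 12.40 kg / 0.0437778 kg/s = 283.249 s

value=283.2 s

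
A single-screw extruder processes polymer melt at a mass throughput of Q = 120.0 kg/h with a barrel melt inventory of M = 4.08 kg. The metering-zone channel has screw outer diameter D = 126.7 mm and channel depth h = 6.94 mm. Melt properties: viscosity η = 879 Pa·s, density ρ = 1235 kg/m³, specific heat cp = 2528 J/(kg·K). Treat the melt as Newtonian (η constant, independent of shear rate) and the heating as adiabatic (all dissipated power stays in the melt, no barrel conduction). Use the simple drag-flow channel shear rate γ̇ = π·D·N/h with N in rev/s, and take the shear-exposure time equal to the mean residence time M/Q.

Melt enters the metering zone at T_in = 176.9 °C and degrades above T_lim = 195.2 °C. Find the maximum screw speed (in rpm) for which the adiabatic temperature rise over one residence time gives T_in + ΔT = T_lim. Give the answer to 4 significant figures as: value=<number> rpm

Throughput in SI: Q_s = 120.0 kg/h ÷ 3600 s/h = 0.0333333 kg/s
t_res = M / Q_s = 4.08 / 0.0333333 = 122.4 s
Convert to metres: D = 0.1267 m, h = 0.00694 m
Allowable rise: ΔT_a = T_lim − T_in = 195.2 − 176.9 = 18.3 K
γ̇_max² = ΔT_a·ρ·cp/(η·t_res) = 18.3·1235·2528/(879·122.4) = 531.037 s⁻²
Take the square root: γ̇_max = √(531.037) = 23.0442 s⁻¹
N_max = γ̇_max·h / (π·D) = 23.0442 · 0.00694 / (π · 0.1267) = 0.401787 rev/s = 24.1072 rpm

value=24.11 rpm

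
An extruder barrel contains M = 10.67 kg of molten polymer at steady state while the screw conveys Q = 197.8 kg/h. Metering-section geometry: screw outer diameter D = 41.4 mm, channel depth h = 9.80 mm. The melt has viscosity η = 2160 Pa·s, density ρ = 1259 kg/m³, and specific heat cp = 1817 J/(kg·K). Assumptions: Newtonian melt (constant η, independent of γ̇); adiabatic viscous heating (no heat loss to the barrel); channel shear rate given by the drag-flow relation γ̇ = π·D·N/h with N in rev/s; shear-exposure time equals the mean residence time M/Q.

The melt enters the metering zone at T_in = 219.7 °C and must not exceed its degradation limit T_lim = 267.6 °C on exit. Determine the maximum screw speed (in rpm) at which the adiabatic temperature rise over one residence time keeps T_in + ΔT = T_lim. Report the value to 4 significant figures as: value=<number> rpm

value=73.07 rpm

Convert throughput: Q = 197.8 kg/h = 197.8/3600 = 0.0549444 kg/s
t_res = M / Q_s = 10.67 ÷ 0.0549444 = 194.196 s
Convert to metres: D = 0.0414 m, h = 0.0098 m
ΔT_a = T_lim − T_in = 267.6 °C − 219.7 °C = 47.9 K
γ̇_max² = ΔT_a·ρ·cp/(η·t_res) = 47.9·1259·1817/(2160·194.196) = 261.229 s⁻²
Take the square root: γ̇_max = √(261.229) = 16.1626 s⁻¹
Solve γ̇ = πDN/h for N: N_max = γ̇_max·h/(π·D) = 16.1626 × 0.0098 / (π × 0.0414) = 1.21783 rev/s = 73.0698 rpm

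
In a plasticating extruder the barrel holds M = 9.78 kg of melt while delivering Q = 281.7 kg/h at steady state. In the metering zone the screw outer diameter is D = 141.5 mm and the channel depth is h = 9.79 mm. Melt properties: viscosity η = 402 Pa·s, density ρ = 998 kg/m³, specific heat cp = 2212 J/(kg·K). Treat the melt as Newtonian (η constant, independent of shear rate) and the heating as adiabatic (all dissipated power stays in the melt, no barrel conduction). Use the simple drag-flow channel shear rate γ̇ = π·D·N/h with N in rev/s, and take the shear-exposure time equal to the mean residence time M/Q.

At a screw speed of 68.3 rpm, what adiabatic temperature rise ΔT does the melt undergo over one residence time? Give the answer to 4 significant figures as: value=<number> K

value=60.81 K

Convert throughput: Q = 281.7 kg/h = 281.7/3600 = 0.07825 kg/s
t_res = M / Q_s = 9.78 ÷ 0.07825 = 124.984 s
Convert to SI: D = 0.1415 m, h = 0.00979 m, N = 68.3/60 = 1.13833 rev/s
γ̇ = π D N / h = (π)(0.1415)(1.13833) / 0.00979 = 51.6884 s⁻¹
ΔT = η·γ̇²·t_res / (ρ·cp) = 402 · (51.6884)² · 124.984 / (998 · 2212) = 60.8066 K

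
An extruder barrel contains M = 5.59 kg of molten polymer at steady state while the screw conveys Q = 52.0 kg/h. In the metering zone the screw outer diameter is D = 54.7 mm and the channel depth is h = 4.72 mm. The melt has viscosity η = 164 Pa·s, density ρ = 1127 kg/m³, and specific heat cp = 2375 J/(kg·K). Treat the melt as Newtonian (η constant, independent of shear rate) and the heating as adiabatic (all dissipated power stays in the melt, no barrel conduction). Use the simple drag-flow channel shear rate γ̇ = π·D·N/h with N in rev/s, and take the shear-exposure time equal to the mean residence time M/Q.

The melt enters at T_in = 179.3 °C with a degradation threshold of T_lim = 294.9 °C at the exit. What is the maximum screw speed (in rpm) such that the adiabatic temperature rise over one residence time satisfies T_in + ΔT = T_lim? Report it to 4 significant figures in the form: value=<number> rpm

Throughput in SI: Q_s = 52.0 kg/h ÷ 3600 s/h = 0.0144444 kg/s
t_res = M / Q_s = 5.59 / 0.0144444 = 387 s
D = 54.7 mm = 0.0547 m;  h = 4.72 mm = 0.00472 m
ΔT_a = T_lim − T_in = 294.9 °C − 179.3 °C = 115.6 K
γ̇_max² = ΔT_a·ρ·cp/(η·t_res) = 115.6·1127·2375/(164·387) = 4875.18 s⁻²
γ̇_max = √4875.18 = 69.8225 s⁻¹
N_max = γ̇_max h / (πD) = 69.8225·0.00472/(π·0.0547) = 1.91779 rev/s → ×60 = 115.067 rpm

value=115.1 rpm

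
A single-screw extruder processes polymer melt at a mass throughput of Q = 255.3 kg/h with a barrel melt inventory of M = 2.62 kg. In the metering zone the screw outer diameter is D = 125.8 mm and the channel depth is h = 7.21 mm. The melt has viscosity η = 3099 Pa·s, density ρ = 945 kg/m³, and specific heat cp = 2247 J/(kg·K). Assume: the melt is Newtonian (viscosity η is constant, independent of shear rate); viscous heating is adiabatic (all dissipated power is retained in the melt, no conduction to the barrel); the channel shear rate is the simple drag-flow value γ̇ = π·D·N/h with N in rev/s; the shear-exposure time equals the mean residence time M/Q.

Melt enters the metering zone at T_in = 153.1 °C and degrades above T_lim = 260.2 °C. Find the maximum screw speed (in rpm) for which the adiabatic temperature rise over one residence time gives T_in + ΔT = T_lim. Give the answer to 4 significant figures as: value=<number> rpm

Q_s = Q / 3600 = 255.3 / 3600 = 0.0709167 kg/s
Mean residence time: t_res = M/Q_s = 2.62 kg / 0.0709167 kg/s = 36.9448 s
Geometry in SI: D = 125.8 mm → 0.1258 m, h = 7.21 mm → 0.00721 m
Allowable rise: ΔT_a = T_lim − T_in = 260.2 − 153.1 = 107.1 K
γ̇_max² = ΔT_a·ρ·cp/(η·t_res) = 107.1·945·2247/(3099·36.9448) = 1986.32 s⁻²
γ̇_max = √1986.32 = 44.5682 s⁻¹
Solve γ̇ = πDN/h for N: N_max = γ̇_max·h/(π·D) = 44.5682 × 0.00721 / (π × 0.1258) = 0.813073 rev/s = 48.7844 rpm

value=48.78 rpm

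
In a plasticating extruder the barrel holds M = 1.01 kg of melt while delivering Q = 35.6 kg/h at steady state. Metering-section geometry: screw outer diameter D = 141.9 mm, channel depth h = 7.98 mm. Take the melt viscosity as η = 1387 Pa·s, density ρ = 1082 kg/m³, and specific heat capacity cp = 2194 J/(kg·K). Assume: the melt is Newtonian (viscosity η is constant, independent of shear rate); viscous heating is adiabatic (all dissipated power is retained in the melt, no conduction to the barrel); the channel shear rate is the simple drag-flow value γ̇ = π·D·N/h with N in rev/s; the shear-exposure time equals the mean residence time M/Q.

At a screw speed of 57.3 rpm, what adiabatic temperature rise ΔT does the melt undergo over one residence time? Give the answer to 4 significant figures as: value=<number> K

Throughput in SI: Q_s = 35.6 kg/h ÷ 3600 s/h = 0.00988889 kg/s
t_res = M / Q_s = 1.01 ÷ 0.00988889 = 102.135 s
Convert to SI: D = 0.1419 m, h = 0.00798 m, N = 57.3/60 = 0.955 rev/s
Shear rate: γ̇ = πDN/h = π·0.1419·0.955/0.00798 = 53.3498 s⁻¹
Adiabatic rise: ΔT = η γ̇² t_res / (ρ cp) = 1387·(53.3498)²·102.135 / (1082·2194) = 169.845 K

value=169.8 K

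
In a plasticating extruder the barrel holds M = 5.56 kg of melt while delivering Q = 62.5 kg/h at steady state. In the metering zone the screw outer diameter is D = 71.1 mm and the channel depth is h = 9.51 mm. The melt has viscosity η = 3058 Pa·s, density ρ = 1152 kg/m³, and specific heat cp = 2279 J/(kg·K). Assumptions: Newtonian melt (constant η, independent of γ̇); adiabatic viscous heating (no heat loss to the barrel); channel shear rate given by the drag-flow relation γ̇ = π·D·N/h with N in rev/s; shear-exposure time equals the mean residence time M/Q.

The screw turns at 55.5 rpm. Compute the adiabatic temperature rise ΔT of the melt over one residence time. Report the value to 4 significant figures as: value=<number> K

Convert throughput: Q = 62.5 kg/h = 62.5/3600 = 0.0173611 kg/s
Mean residence time: t_res = M/Q_s = 5.56 kg / 0.0173611 kg/s = 320.256 s
Convert to SI: D = 0.0711 m, h = 0.00951 m, N = 55.5/60 = 0.925 rev/s
γ̇ = π D N / h = (π)(0.0711)(0.925) / 0.00951 = 21.726 s⁻¹
ΔT = η·γ̇²·t_res / (ρ·cp) = 3058 · (21.726)² · 320.256 / (1152 · 2279) = 176.076 K

value=176.1 K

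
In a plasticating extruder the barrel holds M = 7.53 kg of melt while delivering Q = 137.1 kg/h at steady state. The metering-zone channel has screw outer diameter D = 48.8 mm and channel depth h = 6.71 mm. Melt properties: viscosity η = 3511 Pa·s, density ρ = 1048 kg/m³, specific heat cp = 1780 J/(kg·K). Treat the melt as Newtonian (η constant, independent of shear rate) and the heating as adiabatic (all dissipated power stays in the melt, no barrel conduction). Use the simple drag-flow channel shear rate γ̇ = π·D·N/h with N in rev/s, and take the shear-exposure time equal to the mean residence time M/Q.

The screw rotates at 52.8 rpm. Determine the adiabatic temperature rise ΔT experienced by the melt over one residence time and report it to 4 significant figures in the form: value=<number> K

value=150.4 K

Convert throughput: Q = 137.1 kg/h = 137.1/3600 = 0.0380833 kg/s
Mean residence time: t_res = M/Q_s = 7.53 kg / 0.0380833 kg/s = 197.724 s
D = 48.8 mm = 0.0488 m;  h = 6.71 mm = 0.00671 m;  N = 52.8 rpm / 60 = 0.88 rev/s
γ̇ = π·D·N / h = π · 0.0488 · 0.88 / 0.00671 = 20.1062 s⁻¹
ΔT = η·γ̇²·t_res/(ρ·cp) = [3511 × 20.1062² × 197.724] / [1048 × 1780] = 150.442 K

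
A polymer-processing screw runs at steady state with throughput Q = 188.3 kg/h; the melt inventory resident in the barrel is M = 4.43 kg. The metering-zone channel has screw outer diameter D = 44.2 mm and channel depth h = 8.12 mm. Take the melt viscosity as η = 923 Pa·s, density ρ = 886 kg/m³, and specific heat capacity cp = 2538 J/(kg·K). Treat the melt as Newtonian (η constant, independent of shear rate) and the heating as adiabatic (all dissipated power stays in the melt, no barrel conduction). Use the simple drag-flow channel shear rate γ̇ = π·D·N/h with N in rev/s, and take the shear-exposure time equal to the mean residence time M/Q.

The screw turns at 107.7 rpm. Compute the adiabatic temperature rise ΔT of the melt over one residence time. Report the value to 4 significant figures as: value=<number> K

Throughput in SI: Q_s = 188.3 kg/h ÷ 3600 s/h = 0.0523056 kg/s
t_res = M / Q_s = 4.43 ÷ 0.0523056 = 84.6946 s
Geometry in metres: D = 44.2 mm → 0.0442 m, h = 8.12 mm → 0.00812 m; screw speed N = 107.7 rpm = 1.795 rev/s
Shear rate: γ̇ = πDN/h = π·0.0442·1.795/0.00812 = 30.6959 s⁻¹
ΔT = η·γ̇²·t_res/(ρ·cp) = [923 × 30.6959² × 84.6946] / [886 × 2538] = 32.7562 K

value=32.76 K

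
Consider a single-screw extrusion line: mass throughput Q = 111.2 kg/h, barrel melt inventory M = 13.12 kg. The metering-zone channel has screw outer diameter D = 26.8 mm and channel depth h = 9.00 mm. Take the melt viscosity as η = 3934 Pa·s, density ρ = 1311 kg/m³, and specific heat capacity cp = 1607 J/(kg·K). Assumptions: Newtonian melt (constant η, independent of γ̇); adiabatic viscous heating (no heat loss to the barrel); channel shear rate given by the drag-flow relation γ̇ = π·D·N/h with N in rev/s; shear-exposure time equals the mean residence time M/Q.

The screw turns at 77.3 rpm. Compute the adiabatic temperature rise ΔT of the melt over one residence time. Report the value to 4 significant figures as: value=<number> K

Q_s = Q / 3600 = 111.2 / 3600 = 0.0308889 kg/s
Mean residence time: t_res = M/Q_s = 13.12 kg / 0.0308889 kg/s = 424.748 s
Geometry in metres: D = 26.8 mm → 0.0268 m, h = 9.00 mm → 0.009 m; screw speed N = 77.3 rpm = 1.28833 rev/s
Shear rate: γ̇ = πDN/h = π·0.0268·1.28833/0.009 = 12.0523 s⁻¹
ΔT = η·γ̇²·t_res / (ρ·cp) = 3934 · (12.0523)² · 424.748 / (1311 · 1607) = 115.209 K

value=115.2 K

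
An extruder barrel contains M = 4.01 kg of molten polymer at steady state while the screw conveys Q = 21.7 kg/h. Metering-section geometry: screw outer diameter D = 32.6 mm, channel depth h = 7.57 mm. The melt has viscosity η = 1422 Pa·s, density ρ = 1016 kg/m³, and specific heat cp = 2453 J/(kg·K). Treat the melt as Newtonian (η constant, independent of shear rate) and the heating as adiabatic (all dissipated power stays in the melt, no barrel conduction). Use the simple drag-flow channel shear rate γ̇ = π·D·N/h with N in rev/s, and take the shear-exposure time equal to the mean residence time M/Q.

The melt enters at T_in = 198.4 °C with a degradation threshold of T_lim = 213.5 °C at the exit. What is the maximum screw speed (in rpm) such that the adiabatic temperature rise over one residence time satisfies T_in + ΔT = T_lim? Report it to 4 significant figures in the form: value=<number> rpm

Q_s = Q / 3600 = 21.7 / 3600 = 0.00602778 kg/s
t_res = M / Q_s = 4.01 ÷ 0.00602778 = 665.253 s
D = 32.6 mm = 0.0326 m;  h = 7.57 mm = 0.00757 m
Allowable rise: ΔT_a = T_lim − T_in = 213.5 − 198.4 = 15.1 K
Invert ΔT = ηγ̇²t_res/(ρcp) for γ̇: γ̇_max² = ΔT_a ρ cp / (η t_res) = 15.1·1016·2453 / (1422·665.253) = 39.7815 s⁻²
γ̇_max = √39.7815 = 6.30726 s⁻¹
N_max = γ̇_max·h / (π·D) = 6.30726 · 0.00757 / (π · 0.0326) = 0.466197 rev/s = 27.9718 rpm

value=27.97 rpm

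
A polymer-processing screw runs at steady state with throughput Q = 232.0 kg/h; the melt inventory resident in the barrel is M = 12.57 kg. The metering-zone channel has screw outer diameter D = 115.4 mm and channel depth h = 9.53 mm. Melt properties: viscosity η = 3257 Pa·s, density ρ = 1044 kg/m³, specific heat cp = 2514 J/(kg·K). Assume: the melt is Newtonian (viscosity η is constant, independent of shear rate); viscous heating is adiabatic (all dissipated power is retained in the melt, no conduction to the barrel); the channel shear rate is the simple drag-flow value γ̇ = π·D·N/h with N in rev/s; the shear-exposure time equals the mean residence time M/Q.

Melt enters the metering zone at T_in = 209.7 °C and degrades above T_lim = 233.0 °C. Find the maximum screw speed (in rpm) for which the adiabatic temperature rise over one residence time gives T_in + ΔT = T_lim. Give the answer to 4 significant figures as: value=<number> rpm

value=15.47 rpm

Throughput in SI: Q_s = 232.0 kg/h ÷ 3600 s/h = 0.0644444 kg/s
Mean residence time: t_res = M/Q_s = 12.57 kg / 0.0644444 kg/s = 195.052 s
Geometry in SI: D = 115.4 mm → 0.1154 m, h = 9.53 mm → 0.00953 m
Allowable rise: ΔT_a = T_lim − T_in = 233.0 − 209.7 = 23.3 K
γ̇_max² = ΔT_a·ρ·cp/(η·t_res) = 23.3·1044·2514/(3257·195.052) = 96.2618 s⁻²
Take the square root: γ̇_max = √(96.2618) = 9.81131 s⁻¹
N_max = γ̇_max·h / (π·D) = 9.81131 · 0.00953 / (π · 0.1154) = 0.257908 rev/s = 15.4745 rpm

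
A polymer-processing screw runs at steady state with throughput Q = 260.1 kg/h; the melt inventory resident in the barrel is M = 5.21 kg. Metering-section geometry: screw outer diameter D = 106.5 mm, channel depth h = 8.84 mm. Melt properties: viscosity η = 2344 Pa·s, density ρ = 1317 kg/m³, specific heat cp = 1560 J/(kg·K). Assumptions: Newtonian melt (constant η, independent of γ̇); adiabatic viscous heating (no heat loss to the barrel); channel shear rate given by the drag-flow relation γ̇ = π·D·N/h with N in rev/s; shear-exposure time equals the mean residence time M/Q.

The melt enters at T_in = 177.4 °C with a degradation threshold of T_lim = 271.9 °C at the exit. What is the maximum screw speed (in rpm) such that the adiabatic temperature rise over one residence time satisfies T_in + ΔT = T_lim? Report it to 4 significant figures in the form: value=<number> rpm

Q_s = Q / 3600 = 260.1 / 3600 = 0.07225 kg/s
Mean residence time: t_res = M/Q_s = 5.21 kg / 0.07225 kg/s = 72.1107 s
D = 106.5 mm = 0.1065 m;  h = 8.84 mm = 0.00884 m
ΔT_a = T_lim − T_in = 271.9 − 177.4 = 94.5 K
Invert ΔT = ηγ̇²t_res/(ρcp) for γ̇: γ̇_max² = ΔT_a ρ cp / (η t_res) = 94.5·1317·1560 / (2344·72.1107) = 1148.64 s⁻²
γ̇_max = √1148.64 = 33.8916 s⁻¹
N_max = γ̇_max·h / (π·D) = 33.8916 · 0.00884 / (π · 0.1065) = 0.895458 rev/s = 53.7275 rpm

value=53.73 rpm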